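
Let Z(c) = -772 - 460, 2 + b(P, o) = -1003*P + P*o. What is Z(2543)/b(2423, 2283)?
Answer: -616/1550719 ≈ -0.00039724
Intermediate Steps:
b(P, o) = -2 - 1003*P + P*o (b(P, o) = -2 + (-1003*P + P*o) = -2 - 1003*P + P*o)
Z(c) = -1232
Z(2543)/b(2423, 2283) = -1232/(-2 - 1003*2423 + 2423*2283) = -1232/(-2 - 2430269 + 5531709) = -1232/3101438 = -1232*1/3101438 = -616/1550719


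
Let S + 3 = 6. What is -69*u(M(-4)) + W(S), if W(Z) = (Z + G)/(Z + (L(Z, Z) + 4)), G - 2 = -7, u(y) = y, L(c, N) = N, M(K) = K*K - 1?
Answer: -5176/5 ≈ -1035.2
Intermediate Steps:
M(K) = -1 + K² (M(K) = K² - 1 = -1 + K²)
G = -5 (G = 2 - 7 = -5)
S = 3 (S = -3 + 6 = 3)
W(Z) = (-5 + Z)/(4 + 2*Z) (W(Z) = (Z - 5)/(Z + (Z + 4)) = (-5 + Z)/(Z + (4 + Z)) = (-5 + Z)/(4 + 2*Z))
-69*u(M(-4)) + W(S) = -69*(-1 + (-4)²) + (-5 + 3)/(2*(2 + 3)) = -69*(-1 + 16) + (½)*(-2)/5 = -69*15 + (½)*(⅕)*(-2) = -1035 - ⅕ = -5176/5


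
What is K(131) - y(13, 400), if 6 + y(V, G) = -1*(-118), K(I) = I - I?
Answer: -112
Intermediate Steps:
K(I) = 0
y(V, G) = 112 (y(V, G) = -6 - 1*(-118) = -6 + 118 = 112)
K(131) - y(13, 400) = 0 - 1*112 = 0 - 112 = -112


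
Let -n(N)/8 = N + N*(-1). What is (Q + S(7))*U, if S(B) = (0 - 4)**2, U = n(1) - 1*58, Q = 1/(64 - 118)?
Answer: -25027/27 ≈ -926.93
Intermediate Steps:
n(N) = 0 (n(N) = -8*(N + N*(-1)) = -8*(N - N) = -8*0 = 0)
Q = -1/54 (Q = 1/(-54) = -1/54 ≈ -0.018519)
U = -58 (U = 0 - 1*58 = 0 - 58 = -58)
S(B) = 16 (S(B) = (-4)**2 = 16)
(Q + S(7))*U = (-1/54 + 16)*(-58) = (863/54)*(-58) = -25027/27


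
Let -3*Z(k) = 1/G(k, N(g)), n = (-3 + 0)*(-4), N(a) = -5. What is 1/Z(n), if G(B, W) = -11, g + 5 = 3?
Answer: 33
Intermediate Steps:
g = -2 (g = -5 + 3 = -2)
n = 12 (n = -3*(-4) = 12)
Z(k) = 1/33 (Z(k) = -⅓/(-11) = -⅓*(-1/11) = 1/33)
1/Z(n) = 1/(1/33) = 33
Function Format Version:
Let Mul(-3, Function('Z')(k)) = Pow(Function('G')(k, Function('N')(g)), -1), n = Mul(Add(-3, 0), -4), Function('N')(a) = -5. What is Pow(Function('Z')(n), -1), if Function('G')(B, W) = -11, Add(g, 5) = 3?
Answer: 33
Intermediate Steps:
g = -2 (g = Add(-5, 3) = -2)
n = 12 (n = Mul(-3, -4) = 12)
Function('Z')(k) = Rational(1, 33) (Function('Z')(k) = Mul(Rational(-1, 3), Pow(-11, -1)) = Mul(Rational(-1, 3), Rational(-1, 11)) = Rational(1, 33))
Pow(Function('Z')(n), -1) = Pow(Rational(1, 33), -1) = 33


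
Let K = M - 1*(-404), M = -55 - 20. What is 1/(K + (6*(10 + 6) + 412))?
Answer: 1/837 ≈ 0.0011947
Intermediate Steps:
M = -75
K = 329 (K = -75 - 1*(-404) = -75 + 404 = 329)
1/(K + (6*(10 + 6) + 412)) = 1/(329 + (6*(10 + 6) + 412)) = 1/(329 + (6*16 + 412)) = 1/(329 + (96 + 412)) = 1/(329 + 508) = 1/837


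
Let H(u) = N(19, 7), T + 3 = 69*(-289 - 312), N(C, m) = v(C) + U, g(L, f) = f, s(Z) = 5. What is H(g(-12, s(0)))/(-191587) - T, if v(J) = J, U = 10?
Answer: 7945496035/191587 ≈ 41472.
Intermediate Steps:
N(C, m) = 10 + C (N(C, m) = C + 10 = 10 + C)
T = -41472 (T = -3 + 69*(-289 - 312) = -3 + 69*(-601) = -3 - 41469 = -41472)
H(u) = 29 (H(u) = 10 + 19 = 29)
H(g(-12, s(0)))/(-191587) - T = 29/(-191587) - 1*(-41472) = 29*(-1/191587) + 41472 = -29/191587 + 41472 = 7945496035/191587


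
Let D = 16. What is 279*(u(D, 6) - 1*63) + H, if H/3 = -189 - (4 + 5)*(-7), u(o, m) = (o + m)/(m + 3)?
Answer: -17273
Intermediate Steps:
u(o, m) = (m + o)/(3 + m)
H = -378 (H = 3*(-189 - (4 + 5)*(-7)) = 3*(-189 - 9*(-7)) = 3*(-189 - 1*(-63)) = 3*(-189 + 63) = 3*(-126) = -378)
279*(u(D, 6) - 1*63) + H = 279*((6 + 16)/(3 + 6) - 1*63) - 378 = 279*(22/9 - 63) - 378 = 279*(-545/9) - 378 = -16895 - 378 = -17273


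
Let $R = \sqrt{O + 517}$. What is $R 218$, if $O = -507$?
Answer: $218 \sqrt{10} \approx 689.38$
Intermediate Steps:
$R = \sqrt{10}$ ($R = \sqrt{-507 + 517} = \sqrt{10} \approx 3.1623$)
$R 218 = \sqrt{10} \cdot 218 = 218 \sqrt{10}$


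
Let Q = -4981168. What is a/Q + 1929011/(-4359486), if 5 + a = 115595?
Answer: -2528160212897/5428833039912 ≈ -0.46569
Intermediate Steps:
a = 115590 (a = -5 + 115595 = 115590)
a/Q + 1929011/(-4359486) = 115590/(-4981168) + 1929011/(-4359486) = 115590*(-1/4981168) + 1929011*(-1/4359486) = -57795/2490584 - 1929011/4359486 = -2528160212897/5428833039912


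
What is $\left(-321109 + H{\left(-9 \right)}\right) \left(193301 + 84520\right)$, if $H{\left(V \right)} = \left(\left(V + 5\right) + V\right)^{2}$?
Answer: $-89163871740$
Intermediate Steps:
$H{\left(V \right)} = \left(5 + 2 V\right)^{2}$ ($H{\left(V \right)} = \left(\left(5 + V\right) + V\right)^{2} = \left(5 + 2 V\right)^{2}$)
$\left(-321109 + H{\left(-9 \right)}\right) \left(193301 + 84520\right) = \left(-321109 + \left(5 + 2 \left(-9\right)\right)^{2}\right) \left(193301 + 84520\right) = \left(-321109 + \left(5 - 18\right)^{2}\right) 277821 = \left(-321109 + \left(-13\right)^{2}\right) 277821 = \left(-321109 + 169\right) 277821 = \left(-320940\right) 277821 = -89163871740$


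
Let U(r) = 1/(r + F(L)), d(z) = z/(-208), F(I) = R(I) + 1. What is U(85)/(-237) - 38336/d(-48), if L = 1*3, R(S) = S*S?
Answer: -3740251841/22515 ≈ -1.6612e+5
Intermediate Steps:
R(S) = S²
L = 3
F(I) = 1 + I² (F(I) = I² + 1 = 1 + I²)
d(z) = -z/208 (d(z) = z*(-1/208) = -z/208)
U(r) = 1/(10 + r) (U(r) = 1/(r + (1 + 3²)) = 1/(r + (1 + 9)) = 1/(r + 10) = 1/(10 + r))
U(85)/(-237) - 38336/d(-48) = 1/((10 + 85)*(-237)) - 38336/((-1/208*(-48))) = -1/237/95 - 38336/3/13 = (1/95)*(-1/237) - 38336*13/3 = -1/22515 - 498368/3 = -3740251841/22515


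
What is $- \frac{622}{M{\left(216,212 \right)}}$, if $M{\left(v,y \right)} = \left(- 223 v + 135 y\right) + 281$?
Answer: $\frac{622}{19267} \approx 0.032283$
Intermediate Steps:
$M{\left(v,y \right)} = 281 - 223 v + 135 y$
$- \frac{622}{M{\left(216,212 \right)}} = - \frac{622}{281 - 48168 + 135 \cdot 212} = - \frac{622}{281 - 48168 + 28620} = - \frac{622}{-19267} = \left(-622\right) \left(- \frac{1}{19267}\right) = \frac{622}{19267}$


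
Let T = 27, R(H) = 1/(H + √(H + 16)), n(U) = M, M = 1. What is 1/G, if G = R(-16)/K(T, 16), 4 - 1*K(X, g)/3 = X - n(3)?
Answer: 1056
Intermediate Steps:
n(U) = 1
R(H) = 1/(H + √(16 + H))
K(X, g) = 15 - 3*X (K(X, g) = 12 - 3*(X - 1*1) = 12 - 3*(X - 1) = 12 - 3*(-1 + X) = 12 + (3 - 3*X) = 15 - 3*X)
G = 1/1056 (G = 1/((-16 + √(16 - 16))*(15 - 3*27)) = 1/((-16 + √0)*(15 - 81)) = 1/((-16 + 0)*(-66)) = -1/66/(-16) = -1/16*(-1/66) = 1/1056 ≈ 0.00094697)
1/G = 1/(1/1056) = 1056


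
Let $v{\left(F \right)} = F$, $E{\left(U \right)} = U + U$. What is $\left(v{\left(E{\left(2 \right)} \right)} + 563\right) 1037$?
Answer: $587979$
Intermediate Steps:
$E{\left(U \right)} = 2 U$
$\left(v{\left(E{\left(2 \right)} \right)} + 563\right) 1037 = \left(2 \cdot 2 + 563\right) 1037 = \left(4 + 563\right) 1037 = 567 \cdot 1037 = 587979$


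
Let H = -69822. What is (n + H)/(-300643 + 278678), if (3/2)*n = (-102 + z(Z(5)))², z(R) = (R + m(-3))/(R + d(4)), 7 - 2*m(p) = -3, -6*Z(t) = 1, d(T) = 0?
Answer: 175144/65895 ≈ 2.6579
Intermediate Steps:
Z(t) = -⅙ (Z(t) = -⅙*1 = -⅙)
m(p) = 5 (m(p) = 7/2 - ½*(-3) = 7/2 + 3/2 = 5)
z(R) = (5 + R)/R (z(R) = (R + 5)/(R + 0) = (5 + R)/R)
n = 34322/3 (n = 2*(-102 + (5 - ⅙)/(-⅙))²/3 = 2*(-102 - 6*29/6)²/3 = 2*(-102 - 29)²/3 = (⅔)*(-131)² = (⅔)*17161 = 34322/3 ≈ 11441.)
(n + H)/(-300643 + 278678) = (34322/3 - 69822)/(-300643 + 278678) = -175144/3/(-21965) = -175144/3*(-1/21965) = 175144/65895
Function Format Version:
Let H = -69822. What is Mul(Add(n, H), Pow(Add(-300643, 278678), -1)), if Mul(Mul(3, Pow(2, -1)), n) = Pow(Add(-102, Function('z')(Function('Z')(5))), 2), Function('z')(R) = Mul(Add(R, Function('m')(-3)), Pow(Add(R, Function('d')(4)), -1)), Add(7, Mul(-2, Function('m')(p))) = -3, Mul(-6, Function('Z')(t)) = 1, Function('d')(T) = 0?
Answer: Rational(175144, 65895) ≈ 2.6579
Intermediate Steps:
Function('Z')(t) = Rational(-1, 6) (Function('Z')(t) = Mul(Rational(-1, 6), 1) = Rational(-1, 6))
Function('m')(p) = 5 (Function('m')(p) = Add(Rational(7, 2), Mul(Rational(-1, 2), -3)) = Add(Rational(7, 2), Rational(3, 2)) = 5)
Function('z')(R) = Mul(Pow(R, -1), Add(5, R)) (Function('z')(R) = Mul(Add(R, 5), Pow(Add(R, 0), -1)) = Mul(Add(5, R), Pow(R, -1)) = Mul(Pow(R, -1), Add(5, R)))
n = Rational(34322, 3) (n = Mul(Rational(2, 3), Pow(Add(-102, Mul(Pow(Rational(-1, 6), -1), Add(5, Rational(-1, 6)))), 2)) = Mul(Rational(2, 3), Pow(Add(-102, Mul(-6, Rational(29, 6))), 2)) = Mul(Rational(2, 3), Pow(Add(-102, -29), 2)) = Mul(Rational(2, 3), Pow(-131, 2)) = Mul(Rational(2, 3), 17161) = Rational(34322, 3) ≈ 11441.)
Mul(Add(n, H), Pow(Add(-300643, 278678), -1)) = Mul(Add(Rational(34322, 3), -69822), Pow(Add(-300643, 278678), -1)) = Mul(Rational(-175144, 3), Pow(-21965, -1)) = Mul(Rational(-175144, 3), Rational(-1, 21965)) = Rational(175144, 65895)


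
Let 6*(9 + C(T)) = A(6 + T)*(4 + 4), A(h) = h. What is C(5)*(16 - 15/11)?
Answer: 2737/33 ≈ 82.939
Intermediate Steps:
C(T) = -1 + 4*T/3 (C(T) = -9 + ((6 + T)*(4 + 4))/6 = -9 + ((6 + T)*8)/6 = -9 + (48 + 8*T)/6 = -9 + (8 + 4*T/3) = -1 + 4*T/3)
C(5)*(16 - 15/11) = (-1 + (4/3)*5)*(16 - 15/11) = (-1 + 20/3)*(16 - 15*1/11) = 17*(16 - 15/11)/3 = (17/3)*(161/11) = 2737/33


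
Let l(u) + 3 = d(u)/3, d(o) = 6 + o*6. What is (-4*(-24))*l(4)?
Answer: 672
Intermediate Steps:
d(o) = 6 + 6*o
l(u) = -1 + 2*u (l(u) = -3 + (6 + 6*u)/3 = -3 + (6 + 6*u)*(⅓) = -3 + (2 + 2*u) = -1 + 2*u)
(-4*(-24))*l(4) = (-4*(-24))*(-1 + 2*4) = 96*(-1 + 8) = 96*7 = 672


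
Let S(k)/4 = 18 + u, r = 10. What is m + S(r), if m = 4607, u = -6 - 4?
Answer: 4639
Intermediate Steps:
u = -10
S(k) = 32 (S(k) = 4*(18 - 10) = 4*8 = 32)
m + S(r) = 4607 + 32 = 4639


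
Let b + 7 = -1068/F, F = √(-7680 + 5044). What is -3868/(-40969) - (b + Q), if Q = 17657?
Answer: -723098982/40969 - 534*I*√659/659 ≈ -17650.0 - 20.802*I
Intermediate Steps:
F = 2*I*√659 (F = √(-2636) = 2*I*√659 ≈ 51.342*I)
b = -7 + 534*I*√659/659 (b = -7 - 1068*(-I*√659/1318) = -7 - (-534)*I*√659/659 = -7 + 534*I*√659/659 ≈ -7.0 + 20.802*I)
-3868/(-40969) - (b + Q) = -3868/(-40969) - ((-7 + 534*I*√659/659) + 17657) = -3868*(-1/40969) - (17650 + 534*I*√659/659) = 3868/40969 + (-17650 - 534*I*√659/659) = -723098982/40969 - 534*I*√659/659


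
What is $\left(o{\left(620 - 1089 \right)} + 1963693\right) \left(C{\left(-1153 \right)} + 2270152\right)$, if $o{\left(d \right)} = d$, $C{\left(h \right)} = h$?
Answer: $4454553292776$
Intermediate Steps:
$\left(o{\left(620 - 1089 \right)} + 1963693\right) \left(C{\left(-1153 \right)} + 2270152\right) = \left(\left(620 - 1089\right) + 1963693\right) \left(-1153 + 2270152\right) = \left(\left(620 - 1089\right) + 1963693\right) 2268999 = \left(-469 + 1963693\right) 2268999 = 1963224 \cdot 2268999 = 4454553292776$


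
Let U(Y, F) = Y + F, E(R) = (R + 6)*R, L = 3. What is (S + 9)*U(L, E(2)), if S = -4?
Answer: 95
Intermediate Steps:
E(R) = R*(6 + R) (E(R) = (6 + R)*R = R*(6 + R))
U(Y, F) = F + Y
(S + 9)*U(L, E(2)) = (-4 + 9)*(2*(6 + 2) + 3) = 5*(2*8 + 3) = 5*(16 + 3) = 5*19 = 95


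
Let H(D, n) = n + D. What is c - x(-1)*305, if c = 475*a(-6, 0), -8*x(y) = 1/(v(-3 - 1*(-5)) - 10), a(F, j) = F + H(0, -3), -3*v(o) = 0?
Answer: -68461/16 ≈ -4278.8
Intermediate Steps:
H(D, n) = D + n
v(o) = 0 (v(o) = -⅓*0 = 0)
a(F, j) = -3 + F (a(F, j) = F + (0 - 3) = F - 3 = -3 + F)
x(y) = 1/80 (x(y) = -1/(8*(0 - 10)) = -⅛/(-10) = -⅛*(-⅒) = 1/80)
c = -4275 (c = 475*(-3 - 6) = 475*(-9) = -4275)
c - x(-1)*305 = -4275 - 305/80 = -4275 - 1*61/16 = -4275 - 61/16 = -68461/16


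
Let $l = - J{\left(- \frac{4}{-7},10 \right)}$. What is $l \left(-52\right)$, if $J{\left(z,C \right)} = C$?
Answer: $520$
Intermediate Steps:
$l = -10$ ($l = \left(-1\right) 10 = -10$)
$l \left(-52\right) = \left(-10\right) \left(-52\right) = 520$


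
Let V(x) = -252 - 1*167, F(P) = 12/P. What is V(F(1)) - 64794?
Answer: -65213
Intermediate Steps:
V(x) = -419 (V(x) = -252 - 167 = -419)
V(F(1)) - 64794 = -419 - 64794 = -65213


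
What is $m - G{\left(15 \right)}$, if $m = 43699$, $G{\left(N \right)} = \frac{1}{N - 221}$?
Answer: $\frac{9001995}{206} \approx 43699.0$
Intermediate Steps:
$G{\left(N \right)} = \frac{1}{-221 + N}$
$m - G{\left(15 \right)} = 43699 - \frac{1}{-221 + 15} = 43699 - \frac{1}{-206} = 43699 - - \frac{1}{206} = 43699 + \frac{1}{206} = \frac{9001995}{206}$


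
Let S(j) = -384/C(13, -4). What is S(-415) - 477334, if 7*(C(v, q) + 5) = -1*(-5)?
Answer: -2386222/5 ≈ -4.7724e+5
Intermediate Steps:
C(v, q) = -30/7 (C(v, q) = -5 + (-1*(-5))/7 = -5 + (⅐)*5 = -5 + 5/7 = -30/7)
S(j) = 448/5 (S(j) = -384/(-30/7) = -384*(-7/30) = 448/5)
S(-415) - 477334 = 448/5 - 477334 = -2386222/5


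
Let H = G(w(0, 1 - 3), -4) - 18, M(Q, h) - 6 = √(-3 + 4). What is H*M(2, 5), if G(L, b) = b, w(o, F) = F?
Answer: -154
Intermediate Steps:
M(Q, h) = 7 (M(Q, h) = 6 + √(-3 + 4) = 6 + √1 = 6 + 1 = 7)
H = -22 (H = -4 - 18 = -22)
H*M(2, 5) = -22*7 = -154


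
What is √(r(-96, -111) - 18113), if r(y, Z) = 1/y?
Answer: I*√10433094/24 ≈ 134.58*I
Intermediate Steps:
√(r(-96, -111) - 18113) = √(1/(-96) - 18113) = √(-1/96 - 18113) = √(-1738849/96) = I*√10433094/24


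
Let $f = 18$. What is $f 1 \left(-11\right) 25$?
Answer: $-4950$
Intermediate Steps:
$f 1 \left(-11\right) 25 = 18 \cdot 1 \left(-11\right) 25 = 18 \left(-11\right) 25 = \left(-198\right) 25 = -4950$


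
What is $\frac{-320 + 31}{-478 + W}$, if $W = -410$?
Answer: $\frac{289}{888} \approx 0.32545$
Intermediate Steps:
$\frac{-320 + 31}{-478 + W} = \frac{-320 + 31}{-478 - 410} = - \frac{289}{-888} = \left(-289\right) \left(- \frac{1}{888}\right) = \frac{289}{888}$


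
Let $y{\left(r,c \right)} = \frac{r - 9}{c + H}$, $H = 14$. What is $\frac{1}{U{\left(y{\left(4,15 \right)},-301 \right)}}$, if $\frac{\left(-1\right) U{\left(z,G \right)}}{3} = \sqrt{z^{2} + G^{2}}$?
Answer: $- \frac{29 \sqrt{76195466}}{228586398} \approx -0.0011074$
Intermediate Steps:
$y{\left(r,c \right)} = \frac{-9 + r}{14 + c}$ ($y{\left(r,c \right)} = \frac{r - 9}{c + 14} = \frac{-9 + r}{14 + c}$)
$U{\left(z,G \right)} = - 3 \sqrt{G^{2} + z^{2}}$ ($U{\left(z,G \right)} = - 3 \sqrt{z^{2} + G^{2}} = - 3 \sqrt{G^{2} + z^{2}}$)
$\frac{1}{U{\left(y{\left(4,15 \right)},-301 \right)}} = \frac{1}{\left(-3\right) \sqrt{\left(-301\right)^{2} + \left(\frac{-9 + 4}{14 + 15}\right)^{2}}} = \frac{1}{\left(-3\right) \sqrt{90601 + \left(\frac{1}{29} \left(-5\right)\right)^{2}}} = \frac{1}{\left(-3\right) \sqrt{90601 + \left(- \frac{5}{29}\right)^{2}}} = \frac{1}{\left(-3\right) \sqrt{90601 + \frac{25}{841}}} = \frac{1}{\left(-3\right) \sqrt{\frac{76195466}{841}}} = \frac{1}{\left(-3\right) \frac{\sqrt{76195466}}{29}} = \frac{1}{\left(- \frac{3}{29}\right) \sqrt{76195466}} = - \frac{29 \sqrt{76195466}}{228586398}$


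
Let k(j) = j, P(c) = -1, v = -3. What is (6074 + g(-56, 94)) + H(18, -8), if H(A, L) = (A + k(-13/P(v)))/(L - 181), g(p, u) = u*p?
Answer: 153059/189 ≈ 809.84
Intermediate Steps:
g(p, u) = p*u
H(A, L) = (13 + A)/(-181 + L) (H(A, L) = (A - 13/(-1))/(L - 181) = (A - 13*(-1))/(-181 + L) = (A + 13)/(-181 + L) = (13 + A)/(-181 + L))
(6074 + g(-56, 94)) + H(18, -8) = (6074 - 56*94) + (13 + 18)/(-181 - 8) = (6074 - 5264) + 31/(-189) = 810 - 1/189*31 = 810 - 31/189 = 153059/189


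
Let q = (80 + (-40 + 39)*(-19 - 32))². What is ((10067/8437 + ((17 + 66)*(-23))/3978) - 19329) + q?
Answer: -5595331735/2581722 ≈ -2167.3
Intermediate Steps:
q = 17161 (q = (80 - 1*(-51))² = (80 + 51)² = 131² = 17161)
((10067/8437 + ((17 + 66)*(-23))/3978) - 19329) + q = ((10067/8437 + ((17 + 66)*(-23))/3978) - 19329) + 17161 = ((10067*(1/8437) + (83*(-23))*(1/3978)) - 19329) + 17161 = ((10067/8437 - 1909*1/3978) - 19329) + 17161 = ((10067/8437 - 1909/3978) - 19329) + 17161 = (1841561/2581722 - 19329) + 17161 = -49900262977/2581722 + 17161 = -5595331735/2581722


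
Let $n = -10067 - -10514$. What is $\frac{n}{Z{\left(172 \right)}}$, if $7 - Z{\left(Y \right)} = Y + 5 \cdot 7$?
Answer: $- \frac{447}{200} \approx -2.235$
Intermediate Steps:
$Z{\left(Y \right)} = -28 - Y$ ($Z{\left(Y \right)} = 7 - \left(Y + 5 \cdot 7\right) = 7 - \left(Y + 35\right) = 7 - \left(35 + Y\right) = -28 - Y$)
$n = 447$ ($n = -10067 + 10514 = 447$)
$\frac{n}{Z{\left(172 \right)}} = \frac{447}{-28 - 172} = \frac{447}{-200} = 447 \left(- \frac{1}{200}\right) = - \frac{447}{200}$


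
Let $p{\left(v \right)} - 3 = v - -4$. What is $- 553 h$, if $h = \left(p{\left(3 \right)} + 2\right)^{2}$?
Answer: $-79632$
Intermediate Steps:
$p{\left(v \right)} = 7 + v$ ($p{\left(v \right)} = 3 + \left(v - -4\right) = 3 + \left(v + 4\right) = 3 + \left(4 + v\right) = 7 + v$)
$h = 144$ ($h = \left(\left(7 + 3\right) + 2\right)^{2} = \left(10 + 2\right)^{2} = 12^{2} = 144$)
$- 553 h = \left(-553\right) 144 = -79632$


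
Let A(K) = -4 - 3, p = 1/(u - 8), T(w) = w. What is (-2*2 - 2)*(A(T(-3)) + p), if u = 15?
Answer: 288/7 ≈ 41.143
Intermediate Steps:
p = 1/7 (p = 1/(15 - 8) = 1/7 ≈ 0.14286)
A(K) = -7
(-2*2 - 2)*(A(T(-3)) + p) = (-2*2 - 2)*(-7 + 1/7) = (-4 - 2)*(-48/7) = -6*(-48/7) = 288/7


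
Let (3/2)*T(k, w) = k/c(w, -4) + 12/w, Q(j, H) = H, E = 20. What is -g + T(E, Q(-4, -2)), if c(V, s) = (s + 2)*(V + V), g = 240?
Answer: -727/3 ≈ -242.33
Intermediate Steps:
c(V, s) = 2*V*(2 + s) (c(V, s) = (2 + s)*(2*V) = 2*V*(2 + s))
T(k, w) = 8/w - k/(6*w) (T(k, w) = 2*(k/((2*w*(2 - 4))) + 12/w)/3 = 2*(k/((2*w*(-2))) + 12/w)/3 = 2*(k/((-4*w)) + 12/w)/3 = 2*(k*(-1/(4*w)) + 12/w)/3 = 2*(-k/(4*w) + 12/w)/3 = 2*(12/w - k/(4*w))/3 = 8/w - k/(6*w))
-g + T(E, Q(-4, -2)) = -1*240 + (⅙)*(48 - 1*20)/(-2) = -240 + (⅙)*(-½)*(48 - 20) = -240 + (⅙)*(-½)*28 = -240 - 7/3 = -727/3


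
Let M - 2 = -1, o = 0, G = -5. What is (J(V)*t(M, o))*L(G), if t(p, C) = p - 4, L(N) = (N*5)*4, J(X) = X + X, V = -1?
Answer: -600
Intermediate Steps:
M = 1 (M = 2 - 1 = 1)
J(X) = 2*X
L(N) = 20*N (L(N) = (5*N)*4 = 20*N)
t(p, C) = -4 + p
(J(V)*t(M, o))*L(G) = ((2*(-1))*(-4 + 1))*(20*(-5)) = -2*(-3)*(-100) = 6*(-100) = -600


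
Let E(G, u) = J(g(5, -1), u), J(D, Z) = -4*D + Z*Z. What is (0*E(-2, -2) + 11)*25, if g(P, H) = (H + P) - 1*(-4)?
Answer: 275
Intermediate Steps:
g(P, H) = 4 + H + P (g(P, H) = (H + P) + 4 = 4 + H + P)
J(D, Z) = Z**2 - 4*D (J(D, Z) = -4*D + Z**2 = Z**2 - 4*D)
E(G, u) = -32 + u**2 (E(G, u) = u**2 - 4*(4 - 1 + 5) = u**2 - 4*8 = u**2 - 32 = -32 + u**2)
(0*E(-2, -2) + 11)*25 = (0*(-32 + (-2)**2) + 11)*25 = (0*(-32 + 4) + 11)*25 = (0*(-28) + 11)*25 = (0 + 11)*25 = 11*25 = 275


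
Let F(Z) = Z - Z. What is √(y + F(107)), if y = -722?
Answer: 19*I*√2 ≈ 26.87*I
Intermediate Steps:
F(Z) = 0
√(y + F(107)) = √(-722 + 0) = √(-722) = 19*I*√2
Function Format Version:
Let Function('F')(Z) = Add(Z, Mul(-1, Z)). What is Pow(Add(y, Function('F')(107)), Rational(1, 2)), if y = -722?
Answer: Mul(19, I, Pow(2, Rational(1, 2))) ≈ Mul(26.870, I)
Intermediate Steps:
Function('F')(Z) = 0
Pow(Add(y, Function('F')(107)), Rational(1, 2)) = Pow(Add(-722, 0), Rational(1, 2)) = Pow(-722, Rational(1, 2)) = Mul(19, I, Pow(2, Rational(1, 2)))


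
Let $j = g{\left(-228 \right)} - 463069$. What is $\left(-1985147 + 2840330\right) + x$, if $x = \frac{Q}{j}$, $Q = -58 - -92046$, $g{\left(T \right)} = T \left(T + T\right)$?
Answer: $\frac{307096978495}{359101} \approx 8.5518 \cdot 10^{5}$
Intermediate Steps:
$g{\left(T \right)} = 2 T^{2}$ ($g{\left(T \right)} = T 2 T = 2 T^{2}$)
$Q = 91988$ ($Q = -58 + 92046 = 91988$)
$j = -359101$ ($j = 2 \left(-228\right)^{2} - 463069 = 2 \cdot 51984 - 463069 = 103968 - 463069 = -359101$)
$x = - \frac{91988}{359101}$ ($x = \frac{91988}{-359101} = 91988 \left(- \frac{1}{359101}\right) = - \frac{91988}{359101} \approx -0.25616$)
$\left(-1985147 + 2840330\right) + x = \left(-1985147 + 2840330\right) - \frac{91988}{359101} = 855183 - \frac{91988}{359101} = \frac{307096978495}{359101}$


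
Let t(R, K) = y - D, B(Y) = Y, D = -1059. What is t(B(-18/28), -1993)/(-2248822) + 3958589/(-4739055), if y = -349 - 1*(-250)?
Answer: -4453355762479/5328645571605 ≈ -0.83574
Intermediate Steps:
y = -99 (y = -349 + 250 = -99)
t(R, K) = 960 (t(R, K) = -99 - 1*(-1059) = -99 + 1059 = 960)
t(B(-18/28), -1993)/(-2248822) + 3958589/(-4739055) = 960/(-2248822) + 3958589/(-4739055) = 960*(-1/2248822) + 3958589*(-1/4739055) = -480/1124411 - 3958589/4739055 = -4453355762479/5328645571605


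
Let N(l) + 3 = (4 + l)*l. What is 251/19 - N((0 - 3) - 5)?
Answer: -300/19 ≈ -15.789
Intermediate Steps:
N(l) = -3 + l*(4 + l) (N(l) = -3 + (4 + l)*l = -3 + l*(4 + l))
251/19 - N((0 - 3) - 5) = 251/19 - (-3 + ((0 - 3) - 5)**2 + 4*((0 - 3) - 5)) = 251*(1/19) - (-3 + (-3 - 5)**2 + 4*(-3 - 5)) = 251/19 - (-3 + (-8)**2 + 4*(-8)) = 251/19 - (-3 + 64 - 32) = 251/19 - 1*29 = 251/19 - 29 = -300/19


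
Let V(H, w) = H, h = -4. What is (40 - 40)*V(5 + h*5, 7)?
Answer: 0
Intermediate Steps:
(40 - 40)*V(5 + h*5, 7) = (40 - 40)*(5 - 4*5) = 0*(5 - 20) = 0*(-15) = 0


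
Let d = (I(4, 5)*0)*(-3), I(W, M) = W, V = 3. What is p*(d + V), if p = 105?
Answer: 315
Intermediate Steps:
d = 0 (d = (4*0)*(-3) = 0*(-3) = 0)
p*(d + V) = 105*(0 + 3) = 105*3 = 315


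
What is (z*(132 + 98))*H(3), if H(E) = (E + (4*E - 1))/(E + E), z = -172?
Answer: -276920/3 ≈ -92307.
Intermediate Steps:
H(E) = (-1 + 5*E)/(2*E) (H(E) = (E + (-1 + 4*E))/((2*E)) = (-1 + 5*E)*(1/(2*E)) = (-1 + 5*E)/(2*E))
(z*(132 + 98))*H(3) = (-172*(132 + 98))*((½)*(-1 + 5*3)/3) = (-172*230)*((½)*(⅓)*(-1 + 15)) = -19780*14/3 = -39560*7/3 = -276920/3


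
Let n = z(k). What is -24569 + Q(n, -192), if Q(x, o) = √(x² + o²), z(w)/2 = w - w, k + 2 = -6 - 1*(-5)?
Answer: -24377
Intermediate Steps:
k = -3 (k = -2 + (-6 - 1*(-5)) = -2 + (-6 + 5) = -2 - 1 = -3)
z(w) = 0 (z(w) = 2*(w - w) = 2*0 = 0)
n = 0
Q(x, o) = √(o² + x²)
-24569 + Q(n, -192) = -24569 + √((-192)² + 0²) = -24569 + √(36864 + 0) = -24569 + √36864 = -24569 + 192 = -24377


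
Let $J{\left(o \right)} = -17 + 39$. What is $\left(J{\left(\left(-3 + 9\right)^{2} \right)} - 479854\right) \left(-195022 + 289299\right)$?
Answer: $-45237121464$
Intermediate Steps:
$J{\left(o \right)} = 22$
$\left(J{\left(\left(-3 + 9\right)^{2} \right)} - 479854\right) \left(-195022 + 289299\right) = \left(22 - 479854\right) \left(-195022 + 289299\right) = \left(-479832\right) 94277 = -45237121464$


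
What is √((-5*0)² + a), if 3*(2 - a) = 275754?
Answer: 2*I*√22979 ≈ 303.18*I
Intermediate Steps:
a = -91916 (a = 2 - ⅓*275754 = 2 - 91918 = -91916)
√((-5*0)² + a) = √((-5*0)² - 91916) = √(0² - 91916) = √(0 - 91916) = √(-91916) = 2*I*√22979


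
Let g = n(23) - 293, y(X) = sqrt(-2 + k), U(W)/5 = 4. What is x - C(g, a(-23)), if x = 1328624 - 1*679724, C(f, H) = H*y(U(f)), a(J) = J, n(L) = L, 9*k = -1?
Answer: 648900 + 23*I*sqrt(19)/3 ≈ 6.489e+5 + 33.418*I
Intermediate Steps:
k = -1/9 (k = (1/9)*(-1) = -1/9 ≈ -0.11111)
U(W) = 20 (U(W) = 5*4 = 20)
y(X) = I*sqrt(19)/3 (y(X) = sqrt(-2 - 1/9) = sqrt(-19/9) = I*sqrt(19)/3)
g = -270 (g = 23 - 293 = -270)
C(f, H) = I*H*sqrt(19)/3 (C(f, H) = H*(I*sqrt(19)/3) = I*H*sqrt(19)/3)
x = 648900 (x = 1328624 - 679724 = 648900)
x - C(g, a(-23)) = 648900 - I*(-23)*sqrt(19)/3 = 648900 - (-23)*I*sqrt(19)/3 = 648900 + 23*I*sqrt(19)/3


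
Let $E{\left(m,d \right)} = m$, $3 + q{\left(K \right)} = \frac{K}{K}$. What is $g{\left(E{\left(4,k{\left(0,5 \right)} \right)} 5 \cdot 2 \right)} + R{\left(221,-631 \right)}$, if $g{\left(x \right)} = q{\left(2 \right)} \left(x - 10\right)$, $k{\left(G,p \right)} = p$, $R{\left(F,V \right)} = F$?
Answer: $161$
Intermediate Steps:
$q{\left(K \right)} = -2$ ($q{\left(K \right)} = -3 + \frac{K}{K} = -3 + 1 = -2$)
$g{\left(x \right)} = 20 - 2 x$ ($g{\left(x \right)} = - 2 \left(x - 10\right) = - 2 \left(-10 + x\right) = 20 - 2 x$)
$g{\left(E{\left(4,k{\left(0,5 \right)} \right)} 5 \cdot 2 \right)} + R{\left(221,-631 \right)} = \left(20 - 2 \cdot 4 \cdot 5 \cdot 2\right) + 221 = \left(20 - 2 \cdot 20 \cdot 2\right) + 221 = \left(20 - 80\right) + 221 = -60 + 221 = 161$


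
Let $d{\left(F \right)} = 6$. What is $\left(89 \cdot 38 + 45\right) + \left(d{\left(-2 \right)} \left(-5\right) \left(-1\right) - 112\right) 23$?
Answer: $1541$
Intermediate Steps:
$\left(89 \cdot 38 + 45\right) + \left(d{\left(-2 \right)} \left(-5\right) \left(-1\right) - 112\right) 23 = \left(89 \cdot 38 + 45\right) + \left(6 \left(-5\right) \left(-1\right) - 112\right) 23 = \left(3382 + 45\right) + \left(\left(-30\right) \left(-1\right) - 112\right) 23 = 3427 + \left(30 - 112\right) 23 = 3427 - 1886 = 1541$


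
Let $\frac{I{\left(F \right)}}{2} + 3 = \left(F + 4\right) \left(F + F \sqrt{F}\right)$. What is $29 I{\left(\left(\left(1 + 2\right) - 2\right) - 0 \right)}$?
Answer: $406$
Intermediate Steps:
$I{\left(F \right)} = -6 + 2 \left(4 + F\right) \left(F + F^{\frac{3}{2}}\right)$ ($I{\left(F \right)} = -6 + 2 \left(F + 4\right) \left(F + F \sqrt{F}\right) = -6 + 2 \left(4 + F\right) \left(F + F^{\frac{3}{2}}\right)$)
$29 I{\left(\left(\left(1 + 2\right) - 2\right) - 0 \right)} = 29 \left(-6 + 2 \left(\left(\left(1 + 2\right) - 2\right) - 0\right)^{2} + 2 \left(\left(\left(1 + 2\right) - 2\right) - 0\right)^{\frac{5}{2}} + 8 \left(\left(\left(1 + 2\right) - 2\right) - 0\right) + 8 \left(\left(\left(1 + 2\right) - 2\right) - 0\right)^{\frac{3}{2}}\right) = 29 \left(-6 + 2 \left(\left(3 - 2\right) + 0\right)^{2} + 2 \left(\left(3 - 2\right) + 0\right)^{\frac{5}{2}} + 8 \left(\left(3 - 2\right) + 0\right) + 8 \left(\left(3 - 2\right) + 0\right)^{\frac{3}{2}}\right) = 29 \left(-6 + 2 \left(1 + 0\right)^{2} + 2 \left(1 + 0\right)^{\frac{5}{2}} + 8 \left(1 + 0\right) + 8 \left(1 + 0\right)^{\frac{3}{2}}\right) = 29 \left(-6 + 2 \cdot 1^{2} + 2 \cdot 1^{\frac{5}{2}} + 8 \cdot 1 + 8 \cdot 1^{\frac{3}{2}}\right) = 29 \left(-6 + 2 \cdot 1 + 2 \cdot 1 + 8 + 8 \cdot 1\right) = 29 \left(-6 + 2 + 2 + 8 + 8\right) = 29 \cdot 14 = 406$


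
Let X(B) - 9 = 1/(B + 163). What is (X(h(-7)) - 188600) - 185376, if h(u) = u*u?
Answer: -79281003/212 ≈ -3.7397e+5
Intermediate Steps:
h(u) = u²
X(B) = 9 + 1/(163 + B) (X(B) = 9 + 1/(B + 163) = 9 + 1/(163 + B))
(X(h(-7)) - 188600) - 185376 = ((1468 + 9*(-7)²)/(163 + (-7)²) - 188600) - 185376 = ((1468 + 9*49)/(163 + 49) - 188600) - 185376 = ((1468 + 441)/212 - 188600) - 185376 = ((1/212)*1909 - 188600) - 185376 = (1909/212 - 188600) - 185376 = -39981291/212 - 185376 = -79281003/212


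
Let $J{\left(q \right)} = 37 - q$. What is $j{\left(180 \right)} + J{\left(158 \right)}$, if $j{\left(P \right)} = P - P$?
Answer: $-121$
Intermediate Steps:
$j{\left(P \right)} = 0$
$j{\left(180 \right)} + J{\left(158 \right)} = 0 + \left(37 - 158\right) = 0 - 121 = -121$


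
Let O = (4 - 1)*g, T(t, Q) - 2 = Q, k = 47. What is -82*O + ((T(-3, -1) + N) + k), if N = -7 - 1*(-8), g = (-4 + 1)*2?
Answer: 1525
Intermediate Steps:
g = -6 (g = -3*2 = -6)
T(t, Q) = 2 + Q
N = 1 (N = -7 + 8 = 1)
O = -18 (O = (4 - 1)*(-6) = 3*(-6) = -18)
-82*O + ((T(-3, -1) + N) + k) = -82*(-18) + (((2 - 1) + 1) + 47) = 1476 + ((1 + 1) + 47) = 1476 + (2 + 47) = 1476 + 49 = 1525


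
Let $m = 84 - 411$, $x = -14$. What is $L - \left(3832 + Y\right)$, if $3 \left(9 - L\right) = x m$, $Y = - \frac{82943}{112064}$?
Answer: $- \frac{35255729}{6592} \approx -5348.3$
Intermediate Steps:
$Y = - \frac{4879}{6592}$ ($Y = \left(-82943\right) \frac{1}{112064} = - \frac{4879}{6592} \approx -0.74014$)
$m = -327$ ($m = 84 - 411 = -327$)
$L = -1517$ ($L = 9 - \frac{\left(-14\right) \left(-327\right)}{3} = 9 - 1526 = -1517$)
$L - \left(3832 + Y\right) = -1517 - \frac{25255665}{6592} = - \frac{35255729}{6592}$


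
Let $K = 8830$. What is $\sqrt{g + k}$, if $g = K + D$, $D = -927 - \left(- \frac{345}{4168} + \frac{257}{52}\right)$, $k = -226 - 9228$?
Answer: $\frac{i \sqrt{1141964279378}}{27092} \approx 39.444 i$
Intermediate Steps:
$k = -9454$
$D = - \frac{50491877}{54184}$ ($D = -927 - \frac{263309}{54184} = - \frac{50491877}{54184} \approx -931.86$)
$g = \frac{427952843}{54184}$ ($g = 8830 - \frac{50491877}{54184} = \frac{427952843}{54184} \approx 7898.1$)
$\sqrt{g + k} = \sqrt{\frac{427952843}{54184} - 9454} = \sqrt{- \frac{84302693}{54184}} = \frac{i \sqrt{1141964279378}}{27092}$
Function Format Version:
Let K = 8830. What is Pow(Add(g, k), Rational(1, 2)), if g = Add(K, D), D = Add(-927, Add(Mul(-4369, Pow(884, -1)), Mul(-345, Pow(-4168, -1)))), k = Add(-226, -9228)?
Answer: Mul(Rational(1, 27092), I, Pow(1141964279378, Rational(1, 2))) ≈ Mul(39.444, I)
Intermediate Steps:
k = -9454
D = Rational(-50491877, 54184) (D = Add(-927, Add(Mul(-4369, Rational(1, 884)), Mul(-345, Rational(-1, 4168)))) = Add(-927, Add(Rational(-257, 52), Rational(345, 4168))) = Add(-927, Rational(-263309, 54184)) = Rational(-50491877, 54184) ≈ -931.86)
g = Rational(427952843, 54184) (g = Add(8830, Rational(-50491877, 54184)) = Rational(427952843, 54184) ≈ 7898.1)
Pow(Add(g, k), Rational(1, 2)) = Pow(Add(Rational(427952843, 54184), -9454), Rational(1, 2)) = Pow(Rational(-84302693, 54184), Rational(1, 2)) = Mul(Rational(1, 27092), I, Pow(1141964279378, Rational(1, 2)))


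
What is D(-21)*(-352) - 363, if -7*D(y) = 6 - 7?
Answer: -2893/7 ≈ -413.29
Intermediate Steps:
D(y) = 1/7 (D(y) = -(6 - 7)/7 = -1/7*(-1) = 1/7)
D(-21)*(-352) - 363 = (1/7)*(-352) - 363 = -352/7 - 363 = -2893/7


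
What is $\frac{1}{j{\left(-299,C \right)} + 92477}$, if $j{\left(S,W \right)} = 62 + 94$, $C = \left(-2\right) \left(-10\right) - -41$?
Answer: $\frac{1}{92633} \approx 1.0795 \cdot 10^{-5}$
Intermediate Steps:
$C = 61$ ($C = 20 + 41 = 61$)
$j{\left(S,W \right)} = 156$
$\frac{1}{j{\left(-299,C \right)} + 92477} = \frac{1}{156 + 92477} = \frac{1}{92633}$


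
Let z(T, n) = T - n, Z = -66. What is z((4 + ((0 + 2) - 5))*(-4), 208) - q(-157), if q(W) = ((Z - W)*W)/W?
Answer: -303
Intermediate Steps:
q(W) = -66 - W (q(W) = ((-66 - W)*W)/W = (W*(-66 - W))/W = -66 - W)
z((4 + ((0 + 2) - 5))*(-4), 208) - q(-157) = ((4 + ((0 + 2) - 5))*(-4) - 1*208) - (-66 - 1*(-157)) = ((4 + (2 - 5))*(-4) - 208) - (-66 + 157) = ((4 - 3)*(-4) - 208) - 1*91 = (1*(-4) - 208) - 91 = (-4 - 208) - 91 = -212 - 91 = -303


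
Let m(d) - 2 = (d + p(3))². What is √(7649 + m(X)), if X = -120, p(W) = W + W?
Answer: √20647 ≈ 143.69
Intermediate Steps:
p(W) = 2*W
m(d) = 2 + (6 + d)² (m(d) = 2 + (d + 2*3)² = 2 + (d + 6)² = 2 + (6 + d)²)
√(7649 + m(X)) = √(7649 + (2 + (6 - 120)²)) = √(7649 + (2 + (-114)²)) = √(7649 + (2 + 12996)) = √(7649 + 12998) = √20647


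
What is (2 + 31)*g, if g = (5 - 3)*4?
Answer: 264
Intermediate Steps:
g = 8 (g = 2*4 = 8)
(2 + 31)*g = (2 + 31)*8 = 33*8 = 264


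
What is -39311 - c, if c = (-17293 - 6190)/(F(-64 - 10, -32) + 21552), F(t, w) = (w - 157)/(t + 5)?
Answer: -19488241940/495759 ≈ -39310.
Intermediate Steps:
F(t, w) = (-157 + w)/(5 + t)
c = -540109/495759 (c = (-17293 - 6190)/((-157 - 32)/(5 + (-64 - 10)) + 21552) = -23483/(-189/(5 - 74) + 21552) = -23483/(-189/(-69) + 21552) = -23483/(-1/69*(-189) + 21552) = -23483/(63/23 + 21552) = -23483/495759/23 = -23483*23/495759 = -540109/495759 ≈ -1.0895)
-39311 - c = -39311 - 1*(-540109/495759) = -39311 + 540109/495759 = -19488241940/495759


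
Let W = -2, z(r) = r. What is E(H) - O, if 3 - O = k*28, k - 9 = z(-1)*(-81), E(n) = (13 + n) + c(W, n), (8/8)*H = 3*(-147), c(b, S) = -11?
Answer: 2078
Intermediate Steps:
H = -441 (H = 3*(-147) = -441)
E(n) = 2 + n (E(n) = (13 + n) - 11 = 2 + n)
k = 90 (k = 9 - 1*(-81) = 9 + 81 = 90)
O = -2517 (O = 3 - 90*28 = 3 - 1*2520 = 3 - 2520 = -2517)
E(H) - O = (2 - 441) - 1*(-2517) = -439 + 2517 = 2078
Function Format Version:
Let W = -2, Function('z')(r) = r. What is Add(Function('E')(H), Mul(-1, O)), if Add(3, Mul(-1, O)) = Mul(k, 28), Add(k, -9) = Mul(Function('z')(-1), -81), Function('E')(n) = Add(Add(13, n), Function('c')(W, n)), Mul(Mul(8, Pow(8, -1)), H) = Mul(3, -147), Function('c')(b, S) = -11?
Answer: 2078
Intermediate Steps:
H = -441 (H = Mul(3, -147) = -441)
Function('E')(n) = Add(2, n) (Function('E')(n) = Add(Add(13, n), -11) = Add(2, n))
k = 90 (k = Add(9, Mul(-1, -81)) = Add(9, 81) = 90)
O = -2517 (O = Add(3, Mul(-1, Mul(90, 28))) = Add(3, Mul(-1, 2520)) = Add(3, -2520) = -2517)
Add(Function('E')(H), Mul(-1, O)) = Add(Add(2, -441), Mul(-1, -2517)) = Add(-439, 2517) = 2078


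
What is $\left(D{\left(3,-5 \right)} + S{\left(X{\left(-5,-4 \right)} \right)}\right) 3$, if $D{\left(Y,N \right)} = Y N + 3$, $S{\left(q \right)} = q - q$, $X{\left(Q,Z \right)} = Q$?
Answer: $-36$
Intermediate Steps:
$S{\left(q \right)} = 0$
$D{\left(Y,N \right)} = 3 + N Y$ ($D{\left(Y,N \right)} = N Y + 3 = 3 + N Y$)
$\left(D{\left(3,-5 \right)} + S{\left(X{\left(-5,-4 \right)} \right)}\right) 3 = \left(\left(3 - 15\right) + 0\right) 3 = \left(-12 + 0\right) 3 = \left(-12\right) 3 = -36$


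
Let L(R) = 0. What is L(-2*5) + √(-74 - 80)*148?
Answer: 148*I*√154 ≈ 1836.6*I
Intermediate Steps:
L(-2*5) + √(-74 - 80)*148 = 0 + √(-74 - 80)*148 = 0 + √(-154)*148 = 0 + (I*√154)*148 = 0 + 148*I*√154 = 148*I*√154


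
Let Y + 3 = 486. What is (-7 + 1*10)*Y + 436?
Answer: 1885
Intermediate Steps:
Y = 483 (Y = -3 + 486 = 483)
(-7 + 1*10)*Y + 436 = (-7 + 1*10)*483 + 436 = (-7 + 10)*483 + 436 = 3*483 + 436 = 1449 + 436 = 1885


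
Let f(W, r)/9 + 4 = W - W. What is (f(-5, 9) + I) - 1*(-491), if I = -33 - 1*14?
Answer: 408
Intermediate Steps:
I = -47 (I = -33 - 14 = -47)
f(W, r) = -36 (f(W, r) = -36 + 9*(W - W) = -36 + 9*0 = -36 + 0 = -36)
(f(-5, 9) + I) - 1*(-491) = (-36 - 47) - 1*(-491) = -83 + 491 = 408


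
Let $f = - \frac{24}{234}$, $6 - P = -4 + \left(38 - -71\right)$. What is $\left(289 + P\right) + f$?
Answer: $\frac{7406}{39} \approx 189.9$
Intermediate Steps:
$P = -99$ ($P = 6 - \left(-4 + \left(38 - -71\right)\right) = 6 - \left(-4 + \left(38 + 71\right)\right) = 6 - \left(-4 + 109\right) = 6 - 105 = -99$)
$f = - \frac{4}{39}$ ($f = \left(-24\right) \frac{1}{234} = - \frac{4}{39} \approx -0.10256$)
$\left(289 + P\right) + f = \left(289 - 99\right) - \frac{4}{39} = 190 - \frac{4}{39} = \frac{7406}{39}$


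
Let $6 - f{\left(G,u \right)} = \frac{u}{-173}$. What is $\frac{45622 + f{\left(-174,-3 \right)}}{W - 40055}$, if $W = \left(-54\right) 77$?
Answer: $- \frac{7893641}{7648849} \approx -1.032$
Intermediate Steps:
$f{\left(G,u \right)} = 6 + \frac{u}{173}$ ($f{\left(G,u \right)} = 6 - \frac{u}{-173} = 6 - u \left(- \frac{1}{173}\right) = 6 - - \frac{u}{173} = 6 + \frac{u}{173}$)
$W = -4158$
$\frac{45622 + f{\left(-174,-3 \right)}}{W - 40055} = \frac{45622 + \left(6 + \frac{1}{173} \left(-3\right)\right)}{-4158 - 40055} = \frac{45622 + \left(6 - \frac{3}{173}\right)}{-44213} = \left(45622 + \frac{1035}{173}\right) \left(- \frac{1}{44213}\right) = \frac{7893641}{173} \left(- \frac{1}{44213}\right) = - \frac{7893641}{7648849}$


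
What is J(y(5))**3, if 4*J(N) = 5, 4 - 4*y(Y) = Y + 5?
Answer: 125/64 ≈ 1.9531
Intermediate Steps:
y(Y) = -1/4 - Y/4 (y(Y) = 1 - (Y + 5)/4 = 1 - (5 + Y)/4 = 1 + (-5/4 - Y/4) = -1/4 - Y/4)
J(N) = 5/4 (J(N) = (1/4)*5 = 5/4)
J(y(5))**3 = (5/4)**3 = 125/64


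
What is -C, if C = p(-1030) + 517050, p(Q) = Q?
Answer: -516020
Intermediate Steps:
C = 516020 (C = -1030 + 517050 = 516020)
-C = -1*516020 = -516020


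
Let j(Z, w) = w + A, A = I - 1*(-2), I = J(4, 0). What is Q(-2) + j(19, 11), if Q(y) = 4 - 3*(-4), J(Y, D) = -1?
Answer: 28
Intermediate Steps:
I = -1
A = 1 (A = -1 - 1*(-2) = -1 + 2 = 1)
j(Z, w) = 1 + w (j(Z, w) = w + 1 = 1 + w)
Q(y) = 16 (Q(y) = 4 + 12 = 16)
Q(-2) + j(19, 11) = 16 + (1 + 11) = 16 + 12 = 28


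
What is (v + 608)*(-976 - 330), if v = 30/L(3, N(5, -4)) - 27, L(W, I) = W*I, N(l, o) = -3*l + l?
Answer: -757480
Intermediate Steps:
N(l, o) = -2*l
L(W, I) = I*W
v = -28 (v = 30/(-2*5*3) - 27 = 30/(-10*3) - 27 = 30/(-30) - 27 = -1/30*30 - 27 = -1 - 27 = -28)
(v + 608)*(-976 - 330) = (-28 + 608)*(-976 - 330) = 580*(-1306) = -757480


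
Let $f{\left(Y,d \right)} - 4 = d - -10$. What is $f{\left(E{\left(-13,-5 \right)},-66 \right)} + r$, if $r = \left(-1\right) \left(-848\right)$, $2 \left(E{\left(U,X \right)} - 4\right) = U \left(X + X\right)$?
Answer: $796$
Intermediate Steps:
$E{\left(U,X \right)} = 4 + U X$ ($E{\left(U,X \right)} = 4 + \frac{U \left(X + X\right)}{2} = 4 + \frac{U 2 X}{2} = 4 + \frac{2 U X}{2} = 4 + U X$)
$f{\left(Y,d \right)} = 14 + d$ ($f{\left(Y,d \right)} = 4 + \left(d - -10\right) = 4 + \left(d + 10\right) = 4 + \left(10 + d\right) = 14 + d$)
$r = 848$
$f{\left(E{\left(-13,-5 \right)},-66 \right)} + r = \left(14 - 66\right) + 848 = -52 + 848 = 796$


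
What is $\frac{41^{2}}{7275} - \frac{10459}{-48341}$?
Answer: $\frac{157350446}{351680775} \approx 0.44742$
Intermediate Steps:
$\frac{41^{2}}{7275} - \frac{10459}{-48341} = 1681 \cdot \frac{1}{7275} - - \frac{10459}{48341} = \frac{1681}{7275} + \frac{10459}{48341} = \frac{157350446}{351680775}$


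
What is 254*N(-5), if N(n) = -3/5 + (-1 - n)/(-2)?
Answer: -3302/5 ≈ -660.40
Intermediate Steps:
N(n) = -⅒ + n/2 (N(n) = -3*⅕ + (-1 - n)*(-½) = -⅗ + (½ + n/2) = -⅒ + n/2)
254*N(-5) = 254*(-⅒ + (½)*(-5)) = 254*(-⅒ - 5/2) = 254*(-13/5) = -3302/5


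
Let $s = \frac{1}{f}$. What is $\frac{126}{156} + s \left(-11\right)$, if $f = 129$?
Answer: $\frac{2423}{3354} \approx 0.72242$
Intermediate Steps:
$s = \frac{1}{129} \approx 0.0077519$
$\frac{126}{156} + s \left(-11\right) = \frac{126}{156} + \frac{1}{129} \left(-11\right) = 126 \cdot \frac{1}{156} - \frac{11}{129} = \frac{21}{26} - \frac{11}{129} = \frac{2423}{3354}$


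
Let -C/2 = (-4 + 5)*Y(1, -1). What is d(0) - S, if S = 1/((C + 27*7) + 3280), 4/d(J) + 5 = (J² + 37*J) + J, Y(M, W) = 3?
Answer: -13857/17315 ≈ -0.80029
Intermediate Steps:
d(J) = 4/(-5 + J² + 38*J) (d(J) = 4/(-5 + ((J² + 37*J) + J)) = 4/(-5 + (J² + 38*J)) = 4/(-5 + J² + 38*J))
C = -6 (C = -2*(-4 + 5)*3 = -2*3 = -6)
S = 1/3463 (S = 1/((-6 + 27*7) + 3280) = 1/((-6 + 189) + 3280) = 1/(183 + 3280) = 1/3463 ≈ 0.00028877)
d(0) - S = 4/(-5 + 0² + 38*0) - 1*1/3463 = 4/(-5 + 0 + 0) - 1/3463 = 4/(-5) - 1/3463 = 4*(-⅕) - 1/3463 = -⅘ - 1/3463 = -13857/17315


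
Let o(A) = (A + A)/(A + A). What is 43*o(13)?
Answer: 43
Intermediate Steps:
o(A) = 1 (o(A) = (2*A)/((2*A)) = (2*A)*(1/(2*A)) = 1)
43*o(13) = 43*1 = 43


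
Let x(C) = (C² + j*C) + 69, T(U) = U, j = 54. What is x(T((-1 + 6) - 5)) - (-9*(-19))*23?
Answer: -3864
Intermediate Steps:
x(C) = 69 + C² + 54*C (x(C) = (C² + 54*C) + 69 = 69 + C² + 54*C)
x(T((-1 + 6) - 5)) - (-9*(-19))*23 = (69 + ((-1 + 6) - 5)² + 54*((-1 + 6) - 5)) - (-9*(-19))*23 = (69 + (5 - 5)² + 54*(5 - 5)) - 171*23 = (69 + 0² + 54*0) - 1*3933 = (69 + 0 + 0) - 3933 = 69 - 3933 = -3864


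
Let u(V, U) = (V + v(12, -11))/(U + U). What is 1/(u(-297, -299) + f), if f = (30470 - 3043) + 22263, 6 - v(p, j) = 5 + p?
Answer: 299/14857464 ≈ 2.0125e-5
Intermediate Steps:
v(p, j) = 1 - p (v(p, j) = 6 - (5 + p) = 6 + (-5 - p) = 1 - p)
u(V, U) = (-11 + V)/(2*U) (u(V, U) = (V + (1 - 1*12))/(U + U) = (V + (1 - 12))/((2*U)) = (V - 11)*(1/(2*U)) = (-11 + V)*(1/(2*U)) = (-11 + V)/(2*U))
f = 49690 (f = 27427 + 22263 = 49690)
1/(u(-297, -299) + f) = 1/((1/2)*(-11 - 297)/(-299) + 49690) = 1/((1/2)*(-1/299)*(-308) + 49690) = 1/(154/299 + 49690) = 1/(14857464/299) = 299/14857464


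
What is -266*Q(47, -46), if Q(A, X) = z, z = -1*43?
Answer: 11438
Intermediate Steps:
z = -43
Q(A, X) = -43
-266*Q(47, -46) = -266*(-43) = 11438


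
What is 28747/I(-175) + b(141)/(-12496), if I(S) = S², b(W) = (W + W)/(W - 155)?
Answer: 359839387/382690000 ≈ 0.94029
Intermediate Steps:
b(W) = 2*W/(-155 + W) (b(W) = (2*W)/(-155 + W) = 2*W/(-155 + W))
28747/I(-175) + b(141)/(-12496) = 28747/((-175)²) + (2*141/(-155 + 141))/(-12496) = 28747/30625 + (2*141/(-14))*(-1/12496) = 28747*(1/30625) + (2*141*(-1/14))*(-1/12496) = 28747/30625 - 141/7*(-1/12496) = 28747/30625 + 141/87472 = 359839387/382690000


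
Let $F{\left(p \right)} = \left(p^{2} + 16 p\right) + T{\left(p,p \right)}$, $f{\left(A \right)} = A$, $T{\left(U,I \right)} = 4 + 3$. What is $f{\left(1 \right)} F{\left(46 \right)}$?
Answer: $2859$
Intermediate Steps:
$T{\left(U,I \right)} = 7$
$F{\left(p \right)} = 7 + p^{2} + 16 p$ ($F{\left(p \right)} = \left(p^{2} + 16 p\right) + 7 = 7 + p^{2} + 16 p$)
$f{\left(1 \right)} F{\left(46 \right)} = 1 \left(7 + 46^{2} + 16 \cdot 46\right) = 1 \left(7 + 2116 + 736\right) = 1 \cdot 2859 = 2859$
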